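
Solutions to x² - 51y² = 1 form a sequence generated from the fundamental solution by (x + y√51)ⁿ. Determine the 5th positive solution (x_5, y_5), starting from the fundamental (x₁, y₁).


Step 1: Find the fundamental solution (x₁, y₁) of x² - 51y² = 1.
  Expand √51 as a continued fraction. a₀ = ⌊√51⌋ = 7; iterate m_{k+1} = d_k·a_k − m_k, d_{k+1} = (51 − m_{k+1}²)/d_k, a_{k+1} = ⌊(a₀ + m_{k+1})/d_{k+1}⌋ (starting m₀ = 0, d₀ = 1), with convergents p_k = a_k·p_{k-1} + p_{k-2}, q_k = a_k·q_{k-1} + q_{k-2} (p₋₁ = 1, q₋₁ = 0):
  k = 0: a₀ = 7; p₀/q₀ = 7/1; p₀² − 51·q₀² = 49 − 51 = -2.
  k = 1: m = 7, d = 2, a = ⌊(7 + 7)/2⌋ = 7; p/q = (7·7 + 1)/(7·1 + 0) = 50/7; p² − 51·q² = 2500 − 2499 = 1.
  The first convergent with p² − 51·q² = 1 gives the fundamental solution (x₁, y₁) = (50, 7).
Step 2: Apply the recurrence (x_{n+1}, y_{n+1}) = (x₁x_n + 51y₁y_n, x₁y_n + y₁x_n) repeatedly.
  From (x_1, y_1) = (50, 7): x_2 = 50·50 + 51·7·7 = 4999; y_2 = 50·7 + 7·50 = 700.
  From (x_2, y_2) = (4999, 700): x_3 = 50·4999 + 51·7·700 = 499850; y_3 = 50·700 + 7·4999 = 69993.
  From (x_3, y_3) = (499850, 69993): x_4 = 50·499850 + 51·7·69993 = 49980001; y_4 = 50·69993 + 7·499850 = 6998600.
  From (x_4, y_4) = (49980001, 6998600): x_5 = 50·49980001 + 51·7·6998600 = 4997500250; y_5 = 50·6998600 + 7·49980001 = 699790007.
Step 3: Verify x_5² - 51·y_5² = 24975008748750062500 - 24975008748750062499 = 1 (should be 1). ✓

(x_1, y_1) = (50, 7); (x_5, y_5) = (4997500250, 699790007).


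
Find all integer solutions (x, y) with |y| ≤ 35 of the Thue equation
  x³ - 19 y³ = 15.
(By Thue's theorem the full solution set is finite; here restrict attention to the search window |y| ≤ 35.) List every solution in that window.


The equation is x³ - 19y³ = 15. For fixed y, x³ = 19·y³ + 15, so a solution requires the RHS to be a perfect cube.
Strategy: iterate y from -35 to 35, compute RHS = 19·y³ + 15, and check whether it is a (positive or negative) perfect cube.
Check small values of y:
  y = 0: RHS = 15 is not a perfect cube.
  y = 1: RHS = 34 is not a perfect cube.
  y = -1: RHS = -4 is not a perfect cube.
  y = 2: RHS = 167 is not a perfect cube.
  y = -2: RHS = -137 is not a perfect cube.
  y = 3: RHS = 528 is not a perfect cube.
  y = -3: RHS = -498 is not a perfect cube.
Continuing the search up to |y| = 35 finds no solutions either.
No (x, y) in the scanned range satisfies the equation.

No integer solutions with |y| ≤ 35.


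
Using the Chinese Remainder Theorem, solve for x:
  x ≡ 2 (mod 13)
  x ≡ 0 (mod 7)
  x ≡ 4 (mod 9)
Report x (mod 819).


Moduli 13, 7, 9 are pairwise coprime; by CRT there is a unique solution modulo M = 13 · 7 · 9 = 819.
Solve pairwise, accumulating the modulus:
  Start with x ≡ 2 (mod 13).
  Combine with x ≡ 0 (mod 7): since gcd(13, 7) = 1, we get a unique residue mod 91.
    Write x = 2 + 13·t and substitute into x ≡ 0 (mod 7): 13·t ≡ 0 − 2 = -2 (mod 7).
    Reduce coefficients mod 7: 6·t ≡ 5 (mod 7).
    The inverse of 6 mod 7 is 6 (since 6·6 = 36 = 5·7 + 1), so t ≡ 6·5 = 30 ≡ 2 (mod 7).
    Then x = 2 + 13·2 = 28, valid modulo lcm(13, 7) = 91: x ≡ 28 (mod 91).
  Combine with x ≡ 4 (mod 9): since gcd(91, 9) = 1, we get a unique residue mod 819.
    Write x = 28 + 91·t and substitute into x ≡ 4 (mod 9): 91·t ≡ 4 − 28 = -24 (mod 9).
    Reduce coefficients mod 9: 1·t ≡ 3 (mod 9).
    So t ≡ 3 (mod 9).
    Then x = 28 + 91·3 = 301, valid modulo lcm(91, 9) = 819: x ≡ 301 (mod 819).
Verify: 301 mod 13 = 2 ✓, 301 mod 7 = 0 ✓, 301 mod 9 = 4 ✓.

x ≡ 301 (mod 819).


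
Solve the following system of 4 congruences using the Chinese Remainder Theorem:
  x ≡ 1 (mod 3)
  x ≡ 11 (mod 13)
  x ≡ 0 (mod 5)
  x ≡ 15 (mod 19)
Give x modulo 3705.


Product of moduli M = 3 · 13 · 5 · 19 = 3705.
Merge one congruence at a time:
  Start: x ≡ 1 (mod 3).
  Combine with x ≡ 11 (mod 13); new modulus lcm = 39.
    Write x = 1 + 3·t and substitute into x ≡ 11 (mod 13): 3·t ≡ 11 − 1 = 10 (mod 13).
    The inverse of 3 mod 13 is 9 (since 3·9 = 27 = 2·13 + 1), so t ≡ 9·10 = 90 ≡ 12 (mod 13).
    Then x = 1 + 3·12 = 37, valid modulo lcm(3, 13) = 39: x ≡ 37 (mod 39).
  Combine with x ≡ 0 (mod 5); new modulus lcm = 195.
    Write x = 37 + 39·t and substitute into x ≡ 0 (mod 5): 39·t ≡ 0 − 37 = -37 (mod 5).
    Reduce coefficients mod 5: 4·t ≡ 3 (mod 5).
    The inverse of 4 mod 5 is 4 (since 4·4 = 16 = 3·5 + 1), so t ≡ 4·3 = 12 ≡ 2 (mod 5).
    Then x = 37 + 39·2 = 115, valid modulo lcm(39, 5) = 195: x ≡ 115 (mod 195).
  Combine with x ≡ 15 (mod 19); new modulus lcm = 3705.
    Write x = 115 + 195·t and substitute into x ≡ 15 (mod 19): 195·t ≡ 15 − 115 = -100 (mod 19).
    Reduce coefficients mod 19: 5·t ≡ 14 (mod 19).
    The inverse of 5 mod 19 is 4 (since 5·4 = 20 = 1·19 + 1), so t ≡ 4·14 = 56 ≡ 18 (mod 19).
    Then x = 115 + 195·18 = 3625, valid modulo lcm(195, 19) = 3705: x ≡ 3625 (mod 3705).
Verify against each original: 3625 mod 3 = 1, 3625 mod 13 = 11, 3625 mod 5 = 0, 3625 mod 19 = 15.

x ≡ 3625 (mod 3705).


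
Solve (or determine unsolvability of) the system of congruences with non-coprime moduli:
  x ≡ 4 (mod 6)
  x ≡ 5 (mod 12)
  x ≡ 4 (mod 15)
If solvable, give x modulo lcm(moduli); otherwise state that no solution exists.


Moduli 6, 12, 15 are not pairwise coprime, so CRT works modulo lcm(m_i) when all pairwise compatibility conditions hold.
Pairwise compatibility: gcd(m_i, m_j) must divide a_i - a_j for every pair.
Merge one congruence at a time:
  Start: x ≡ 4 (mod 6).
  Combine with x ≡ 5 (mod 12): gcd(6, 12) = 6, and 5 - 4 = 1 is NOT divisible by 6.
    ⇒ system is inconsistent (no integer solution).

No solution (the system is inconsistent).


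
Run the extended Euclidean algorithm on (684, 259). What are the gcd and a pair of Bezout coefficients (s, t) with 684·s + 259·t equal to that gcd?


Euclidean algorithm on (684, 259) — divide until remainder is 0:
  684 = 2 · 259 + 166
  259 = 1 · 166 + 93
  166 = 1 · 93 + 73
  93 = 1 · 73 + 20
  73 = 3 · 20 + 13
  20 = 1 · 13 + 7
  13 = 1 · 7 + 6
  7 = 1 · 6 + 1
  6 = 6 · 1 + 0
gcd(684, 259) = 1.
Track Bezout coefficients alongside the remainders: start with r₀ = 684 = a·1 + b·0 (s = 1, t = 0) and r₁ = 259 = a·0 + b·1 (s = 0, t = 1); each new remainder r_{k+1} = r_{k-1} − q_k·r_k inherits s_{k+1} = s_{k-1} − q_k·s_k, t_{k+1} = t_{k-1} − q_k·t_k, so r_k = a·s_k + b·t_k at every step:
  q = 2: r = 166, s = 1 − 2·0 = 1, t = 0 − 2·1 = -2  (check: 684·1 + 259·(-2) = 166)
  q = 1: r = 93, s = 0 − 1·1 = -1, t = 1 − 1·(-2) = 3  (check: 684·(-1) + 259·3 = 93)
  q = 1: r = 73, s = 1 − 1·(-1) = 2, t = -2 − 1·3 = -5  (check: 684·2 + 259·(-5) = 73)
  q = 1: r = 20, s = -1 − 1·2 = -3, t = 3 − 1·(-5) = 8  (check: 684·(-3) + 259·8 = 20)
  q = 3: r = 13, s = 2 − 3·(-3) = 11, t = -5 − 3·8 = -29  (check: 684·11 + 259·(-29) = 13)
  q = 1: r = 7, s = -3 − 1·11 = -14, t = 8 − 1·(-29) = 37  (check: 684·(-14) + 259·37 = 7)
  q = 1: r = 6, s = 11 − 1·(-14) = 25, t = -29 − 1·37 = -66  (check: 684·25 + 259·(-66) = 6)
  q = 1: r = 1, s = -14 − 1·25 = -39, t = 37 − 1·(-66) = 103  (check: 684·(-39) + 259·103 = 1)
The row with r = 1 (the gcd) gives the Bezout coefficients s = -39, t = 103.
Result: 684 · (-39) + 259 · (103) = 1.

gcd(684, 259) = 1; s = -39, t = 103 (check: 684·(-39) + 259·103 = 1).


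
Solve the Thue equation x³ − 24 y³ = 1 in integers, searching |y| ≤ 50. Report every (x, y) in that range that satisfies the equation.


The equation is x³ - 24y³ = 1. For fixed y, x³ = 24·y³ + 1, so a solution requires the RHS to be a perfect cube.
Strategy: iterate y from -50 to 50, compute RHS = 24·y³ + 1, and check whether it is a (positive or negative) perfect cube.
Check small values of y:
  y = 0: RHS = 1 = (1)³ ⇒ x = 1 works.
  y = 1: RHS = 25 is not a perfect cube.
  y = -1: RHS = -23 is not a perfect cube.
  y = 2: RHS = 193 is not a perfect cube.
  y = -2: RHS = -191 is not a perfect cube.
  y = 3: RHS = 649 is not a perfect cube.
  y = -3: RHS = -647 is not a perfect cube.
Continuing the search up to |y| = 50 finds no further solutions beyond those listed.
Collected solutions: (1, 0).

Solutions (with |y| ≤ 50): (1, 0).


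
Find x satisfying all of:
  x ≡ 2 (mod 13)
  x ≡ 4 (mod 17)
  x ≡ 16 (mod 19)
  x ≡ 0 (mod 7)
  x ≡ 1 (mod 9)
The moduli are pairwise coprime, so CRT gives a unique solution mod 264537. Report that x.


Product of moduli M = 13 · 17 · 19 · 7 · 9 = 264537.
Merge one congruence at a time:
  Start: x ≡ 2 (mod 13).
  Combine with x ≡ 4 (mod 17); new modulus lcm = 221.
    Write x = 2 + 13·t and substitute into x ≡ 4 (mod 17): 13·t ≡ 4 − 2 = 2 (mod 17).
    The inverse of 13 mod 17 is 4 (since 13·4 = 52 = 3·17 + 1), so t ≡ 4·2 = 8 ≡ 8 (mod 17).
    Then x = 2 + 13·8 = 106, valid modulo lcm(13, 17) = 221: x ≡ 106 (mod 221).
  Combine with x ≡ 16 (mod 19); new modulus lcm = 4199.
    Write x = 106 + 221·t and substitute into x ≡ 16 (mod 19): 221·t ≡ 16 − 106 = -90 (mod 19).
    Reduce coefficients mod 19: 12·t ≡ 5 (mod 19).
    The inverse of 12 mod 19 is 8 (since 12·8 = 96 = 5·19 + 1), so t ≡ 8·5 = 40 ≡ 2 (mod 19).
    Then x = 106 + 221·2 = 548, valid modulo lcm(221, 19) = 4199: x ≡ 548 (mod 4199).
  Combine with x ≡ 0 (mod 7); new modulus lcm = 29393.
    Write x = 548 + 4199·t and substitute into x ≡ 0 (mod 7): 4199·t ≡ 0 − 548 = -548 (mod 7).
    Reduce coefficients mod 7: 6·t ≡ 5 (mod 7).
    The inverse of 6 mod 7 is 6 (since 6·6 = 36 = 5·7 + 1), so t ≡ 6·5 = 30 ≡ 2 (mod 7).
    Then x = 548 + 4199·2 = 8946, valid modulo lcm(4199, 7) = 29393: x ≡ 8946 (mod 29393).
  Combine with x ≡ 1 (mod 9); new modulus lcm = 264537.
    Write x = 8946 + 29393·t and substitute into x ≡ 1 (mod 9): 29393·t ≡ 1 − 8946 = -8945 (mod 9).
    Reduce coefficients mod 9: 8·t ≡ 1 (mod 9).
    The inverse of 8 mod 9 is 8 (since 8·8 = 64 = 7·9 + 1), so t ≡ 8·1 = 8 ≡ 8 (mod 9).
    Then x = 8946 + 29393·8 = 244090, valid modulo lcm(29393, 9) = 264537: x ≡ 244090 (mod 264537).
Verify against each original: 244090 mod 13 = 2, 244090 mod 17 = 4, 244090 mod 19 = 16, 244090 mod 7 = 0, 244090 mod 9 = 1.

x ≡ 244090 (mod 264537).


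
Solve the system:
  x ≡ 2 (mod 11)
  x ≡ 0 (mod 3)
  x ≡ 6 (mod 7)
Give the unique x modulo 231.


Moduli 11, 3, 7 are pairwise coprime; by CRT there is a unique solution modulo M = 11 · 3 · 7 = 231.
Solve pairwise, accumulating the modulus:
  Start with x ≡ 2 (mod 11).
  Combine with x ≡ 0 (mod 3): since gcd(11, 3) = 1, we get a unique residue mod 33.
    Write x = 2 + 11·t and substitute into x ≡ 0 (mod 3): 11·t ≡ 0 − 2 = -2 (mod 3).
    Reduce coefficients mod 3: 2·t ≡ 1 (mod 3).
    The inverse of 2 mod 3 is 2 (since 2·2 = 4 = 1·3 + 1), so t ≡ 2·1 = 2 ≡ 2 (mod 3).
    Then x = 2 + 11·2 = 24, valid modulo lcm(11, 3) = 33: x ≡ 24 (mod 33).
  Combine with x ≡ 6 (mod 7): since gcd(33, 7) = 1, we get a unique residue mod 231.
    Write x = 24 + 33·t and substitute into x ≡ 6 (mod 7): 33·t ≡ 6 − 24 = -18 (mod 7).
    Reduce coefficients mod 7: 5·t ≡ 3 (mod 7).
    The inverse of 5 mod 7 is 3 (since 5·3 = 15 = 2·7 + 1), so t ≡ 3·3 = 9 ≡ 2 (mod 7).
    Then x = 24 + 33·2 = 90, valid modulo lcm(33, 7) = 231: x ≡ 90 (mod 231).
Verify: 90 mod 11 = 2 ✓, 90 mod 3 = 0 ✓, 90 mod 7 = 6 ✓.

x ≡ 90 (mod 231).


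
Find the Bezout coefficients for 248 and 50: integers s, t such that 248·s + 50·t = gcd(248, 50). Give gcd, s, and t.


Euclidean algorithm on (248, 50) — divide until remainder is 0:
  248 = 4 · 50 + 48
  50 = 1 · 48 + 2
  48 = 24 · 2 + 0
gcd(248, 50) = 2.
Track Bezout coefficients alongside the remainders: start with r₀ = 248 = a·1 + b·0 (s = 1, t = 0) and r₁ = 50 = a·0 + b·1 (s = 0, t = 1); each new remainder r_{k+1} = r_{k-1} − q_k·r_k inherits s_{k+1} = s_{k-1} − q_k·s_k, t_{k+1} = t_{k-1} − q_k·t_k, so r_k = a·s_k + b·t_k at every step:
  q = 4: r = 48, s = 1 − 4·0 = 1, t = 0 − 4·1 = -4  (check: 248·1 + 50·(-4) = 48)
  q = 1: r = 2, s = 0 − 1·1 = -1, t = 1 − 1·(-4) = 5  (check: 248·(-1) + 50·5 = 2)
The row with r = 2 (the gcd) gives the Bezout coefficients s = -1, t = 5.
Result: 248 · (-1) + 50 · (5) = 2.

gcd(248, 50) = 2; s = -1, t = 5 (check: 248·(-1) + 50·5 = 2).


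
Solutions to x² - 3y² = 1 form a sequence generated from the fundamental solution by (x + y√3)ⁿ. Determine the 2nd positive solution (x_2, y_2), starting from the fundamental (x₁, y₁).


Step 1: Find the fundamental solution (x₁, y₁) of x² - 3y² = 1.
  Expand √3 as a continued fraction. a₀ = ⌊√3⌋ = 1; iterate m_{k+1} = d_k·a_k − m_k, d_{k+1} = (3 − m_{k+1}²)/d_k, a_{k+1} = ⌊(a₀ + m_{k+1})/d_{k+1}⌋ (starting m₀ = 0, d₀ = 1), with convergents p_k = a_k·p_{k-1} + p_{k-2}, q_k = a_k·q_{k-1} + q_{k-2} (p₋₁ = 1, q₋₁ = 0):
  k = 0: a₀ = 1; p₀/q₀ = 1/1; p₀² − 3·q₀² = 1 − 3 = -2.
  k = 1: m = 1, d = 2, a = ⌊(1 + 1)/2⌋ = 1; p/q = (1·1 + 1)/(1·1 + 0) = 2/1; p² − 3·q² = 4 − 3 = 1.
  The first convergent with p² − 3·q² = 1 gives the fundamental solution (x₁, y₁) = (2, 1).
Step 2: Apply the recurrence (x_{n+1}, y_{n+1}) = (x₁x_n + 3y₁y_n, x₁y_n + y₁x_n) repeatedly.
  From (x_1, y_1) = (2, 1): x_2 = 2·2 + 3·1·1 = 7; y_2 = 2·1 + 1·2 = 4.
Step 3: Verify x_2² - 3·y_2² = 49 - 48 = 1 (should be 1). ✓

(x_1, y_1) = (2, 1); (x_2, y_2) = (7, 4).


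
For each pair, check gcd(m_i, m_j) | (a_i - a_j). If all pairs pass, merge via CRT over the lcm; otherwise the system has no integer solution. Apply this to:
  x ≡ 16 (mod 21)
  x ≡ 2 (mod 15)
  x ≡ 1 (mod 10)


Moduli 21, 15, 10 are not pairwise coprime, so CRT works modulo lcm(m_i) when all pairwise compatibility conditions hold.
Pairwise compatibility: gcd(m_i, m_j) must divide a_i - a_j for every pair.
Merge one congruence at a time:
  Start: x ≡ 16 (mod 21).
  Combine with x ≡ 2 (mod 15): gcd(21, 15) = 3, and 2 - 16 = -14 is NOT divisible by 3.
    ⇒ system is inconsistent (no integer solution).

No solution (the system is inconsistent).


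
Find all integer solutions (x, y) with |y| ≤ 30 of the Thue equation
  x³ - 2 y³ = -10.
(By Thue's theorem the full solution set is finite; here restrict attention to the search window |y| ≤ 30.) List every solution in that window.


The equation is x³ - 2y³ = -10. For fixed y, x³ = 2·y³ − 10, so a solution requires the RHS to be a perfect cube.
Strategy: iterate y from -30 to 30, compute RHS = 2·y³ − 10, and check whether it is a (positive or negative) perfect cube.
Check small values of y:
  y = 0: RHS = -10 is not a perfect cube.
  y = 1: RHS = -8 = (-2)³ ⇒ x = -2 works.
  y = -1: RHS = -12 is not a perfect cube.
  y = 2: RHS = 6 is not a perfect cube.
  y = -2: RHS = -26 is not a perfect cube.
  y = 3: RHS = 44 is not a perfect cube.
  y = -3: RHS = -64 = (-4)³ ⇒ x = -4 works.
Continuing the search up to |y| = 30 finds no further solutions beyond those listed.
Collected solutions: (-2, 1), (-4, -3).

Solutions (with |y| ≤ 30): (-2, 1), (-4, -3).


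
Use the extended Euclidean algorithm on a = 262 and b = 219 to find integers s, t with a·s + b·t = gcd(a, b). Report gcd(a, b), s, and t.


Euclidean algorithm on (262, 219) — divide until remainder is 0:
  262 = 1 · 219 + 43
  219 = 5 · 43 + 4
  43 = 10 · 4 + 3
  4 = 1 · 3 + 1
  3 = 3 · 1 + 0
gcd(262, 219) = 1.
Track Bezout coefficients alongside the remainders: start with r₀ = 262 = a·1 + b·0 (s = 1, t = 0) and r₁ = 219 = a·0 + b·1 (s = 0, t = 1); each new remainder r_{k+1} = r_{k-1} − q_k·r_k inherits s_{k+1} = s_{k-1} − q_k·s_k, t_{k+1} = t_{k-1} − q_k·t_k, so r_k = a·s_k + b·t_k at every step:
  q = 1: r = 43, s = 1 − 1·0 = 1, t = 0 − 1·1 = -1  (check: 262·1 + 219·(-1) = 43)
  q = 5: r = 4, s = 0 − 5·1 = -5, t = 1 − 5·(-1) = 6  (check: 262·(-5) + 219·6 = 4)
  q = 10: r = 3, s = 1 − 10·(-5) = 51, t = -1 − 10·6 = -61  (check: 262·51 + 219·(-61) = 3)
  q = 1: r = 1, s = -5 − 1·51 = -56, t = 6 − 1·(-61) = 67  (check: 262·(-56) + 219·67 = 1)
The row with r = 1 (the gcd) gives the Bezout coefficients s = -56, t = 67.
Result: 262 · (-56) + 219 · (67) = 1.

gcd(262, 219) = 1; s = -56, t = 67 (check: 262·(-56) + 219·67 = 1).


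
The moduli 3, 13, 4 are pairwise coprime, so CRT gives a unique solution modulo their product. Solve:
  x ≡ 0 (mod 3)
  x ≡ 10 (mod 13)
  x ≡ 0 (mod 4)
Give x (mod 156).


Moduli 3, 13, 4 are pairwise coprime; by CRT there is a unique solution modulo M = 3 · 13 · 4 = 156.
Solve pairwise, accumulating the modulus:
  Start with x ≡ 0 (mod 3).
  Combine with x ≡ 10 (mod 13): since gcd(3, 13) = 1, we get a unique residue mod 39.
    Write x = 0 + 3·t and substitute into x ≡ 10 (mod 13): 3·t ≡ 10 − 0 = 10 (mod 13).
    The inverse of 3 mod 13 is 9 (since 3·9 = 27 = 2·13 + 1), so t ≡ 9·10 = 90 ≡ 12 (mod 13).
    Then x = 0 + 3·12 = 36, valid modulo lcm(3, 13) = 39: x ≡ 36 (mod 39).
  Combine with x ≡ 0 (mod 4): since gcd(39, 4) = 1, we get a unique residue mod 156.
    Write x = 36 + 39·t and substitute into x ≡ 0 (mod 4): 39·t ≡ 0 − 36 = -36 (mod 4).
    Reduce coefficients mod 4: 3·t ≡ 0 (mod 4).
    The inverse of 3 mod 4 is 3 (since 3·3 = 9 = 2·4 + 1), so t ≡ 3·0 = 0 ≡ 0 (mod 4).
    Then x = 36 + 39·0 = 36, valid modulo lcm(39, 4) = 156: x ≡ 36 (mod 156).
Verify: 36 mod 3 = 0 ✓, 36 mod 13 = 10 ✓, 36 mod 4 = 0 ✓.

x ≡ 36 (mod 156).


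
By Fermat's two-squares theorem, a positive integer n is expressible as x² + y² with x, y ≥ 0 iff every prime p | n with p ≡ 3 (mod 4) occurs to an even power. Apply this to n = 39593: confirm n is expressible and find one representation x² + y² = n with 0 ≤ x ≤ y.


Step 1: Factor n = 39593 = 17^2 · 137.
Step 2: Check the mod-4 condition on each prime factor: 17 ≡ 1 (mod 4), exponent 2; 137 ≡ 1 (mod 4), exponent 1.
All primes ≡ 3 (mod 4) appear to even exponent (or don't appear), so by the two-squares theorem n IS expressible as a sum of two squares.
Step 3: Build a representation. Here n = 17 · 17 · 137 is a product of primes ≡ 1 (mod 4). Each prime p ≡ 1 (mod 4) is itself a sum of two squares; find a² by testing p − a² for a perfect square:
  17: 17 − 1² = 16 = 4² ⇒ 17 = 1² + 4².
  137: 137 − 1² = 136, 137 − 2² = 133, 137 − 3² = 128, 137 − 4² = 121 = 11² ⇒ 137 = 4² + 11².
  Combine using the Brahmagupta–Fibonacci identity (a² + b²)(c² + d²) = (ac − bd)² + (ad + bc)² = (ac + bd)² + (ad − bc)²:
  17 · 17 = 289: from (1² + 4²)(1² + 4²), take (1·1 − 4·4, 1·4 + 4·1) = (1 − 16, 4 + 4) = (-15, 8); dropping signs (only squares matter) gives (15, 8); check 15² + 8² = 225 + 64 = 289 ✓.
  289 · 137 = 39593: from (15² + 8²)(4² + 11²), take (15·4 − 8·11, 15·11 + 8·4) = (60 − 88, 165 + 32) = (-28, 197); dropping signs (only squares matter) gives (28, 197); check 28² + 197² = 784 + 38809 = 39593 ✓.
Step 4: Order so x ≤ y and verify: 28² + 197² = 784 + 38809 = 39593 = n. ✓

n = 39593 = 28² + 197² (one valid representation with x ≤ y).


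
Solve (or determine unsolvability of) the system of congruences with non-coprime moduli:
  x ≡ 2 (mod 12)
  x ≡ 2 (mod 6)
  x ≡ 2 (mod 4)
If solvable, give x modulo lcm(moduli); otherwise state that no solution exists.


Moduli 12, 6, 4 are not pairwise coprime, so CRT works modulo lcm(m_i) when all pairwise compatibility conditions hold.
Pairwise compatibility: gcd(m_i, m_j) must divide a_i - a_j for every pair.
Merge one congruence at a time:
  Start: x ≡ 2 (mod 12).
  Combine with x ≡ 2 (mod 6): gcd(12, 6) = 6; 2 - 2 = 0, which IS divisible by 6, so compatible.
    Write x = 2 + 12·t and substitute into x ≡ 2 (mod 6): 12·t ≡ 2 − 2 = 0 (mod 6).
    Divide the congruence (and modulus) by g = 6: 2·t ≡ 0 (mod 1).
    Modulo 1 every t works; take t = 0.
    Then x = 2 + 12·0 = 2, valid modulo lcm(12, 6) = 12: x ≡ 2 (mod 12).
  Combine with x ≡ 2 (mod 4): gcd(12, 4) = 4; 2 - 2 = 0, which IS divisible by 4, so compatible.
    Write x = 2 + 12·t and substitute into x ≡ 2 (mod 4): 12·t ≡ 2 − 2 = 0 (mod 4).
    Divide the congruence (and modulus) by g = 4: 3·t ≡ 0 (mod 1).
    Modulo 1 every t works; take t = 0.
    Then x = 2 + 12·0 = 2, valid modulo lcm(12, 4) = 12: x ≡ 2 (mod 12).
Verify: 2 mod 12 = 2, 2 mod 6 = 2, 2 mod 4 = 2.

x ≡ 2 (mod 12).


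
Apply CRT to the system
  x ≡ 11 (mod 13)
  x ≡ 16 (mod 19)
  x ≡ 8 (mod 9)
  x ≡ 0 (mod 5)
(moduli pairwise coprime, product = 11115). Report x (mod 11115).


Product of moduli M = 13 · 19 · 9 · 5 = 11115.
Merge one congruence at a time:
  Start: x ≡ 11 (mod 13).
  Combine with x ≡ 16 (mod 19); new modulus lcm = 247.
    Write x = 11 + 13·t and substitute into x ≡ 16 (mod 19): 13·t ≡ 16 − 11 = 5 (mod 19).
    The inverse of 13 mod 19 is 3 (since 13·3 = 39 = 2·19 + 1), so t ≡ 3·5 = 15 ≡ 15 (mod 19).
    Then x = 11 + 13·15 = 206, valid modulo lcm(13, 19) = 247: x ≡ 206 (mod 247).
  Combine with x ≡ 8 (mod 9); new modulus lcm = 2223.
    Write x = 206 + 247·t and substitute into x ≡ 8 (mod 9): 247·t ≡ 8 − 206 = -198 (mod 9).
    Reduce coefficients mod 9: 4·t ≡ 0 (mod 9).
    The inverse of 4 mod 9 is 7 (since 4·7 = 28 = 3·9 + 1), so t ≡ 7·0 = 0 ≡ 0 (mod 9).
    Then x = 206 + 247·0 = 206, valid modulo lcm(247, 9) = 2223: x ≡ 206 (mod 2223).
  Combine with x ≡ 0 (mod 5); new modulus lcm = 11115.
    Write x = 206 + 2223·t and substitute into x ≡ 0 (mod 5): 2223·t ≡ 0 − 206 = -206 (mod 5).
    Reduce coefficients mod 5: 3·t ≡ 4 (mod 5).
    The inverse of 3 mod 5 is 2 (since 3·2 = 6 = 1·5 + 1), so t ≡ 2·4 = 8 ≡ 3 (mod 5).
    Then x = 206 + 2223·3 = 6875, valid modulo lcm(2223, 5) = 11115: x ≡ 6875 (mod 11115).
Verify against each original: 6875 mod 13 = 11, 6875 mod 19 = 16, 6875 mod 9 = 8, 6875 mod 5 = 0.

x ≡ 6875 (mod 11115).


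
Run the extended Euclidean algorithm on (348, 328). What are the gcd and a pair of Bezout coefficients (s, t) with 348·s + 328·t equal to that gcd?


Euclidean algorithm on (348, 328) — divide until remainder is 0:
  348 = 1 · 328 + 20
  328 = 16 · 20 + 8
  20 = 2 · 8 + 4
  8 = 2 · 4 + 0
gcd(348, 328) = 4.
Track Bezout coefficients alongside the remainders: start with r₀ = 348 = a·1 + b·0 (s = 1, t = 0) and r₁ = 328 = a·0 + b·1 (s = 0, t = 1); each new remainder r_{k+1} = r_{k-1} − q_k·r_k inherits s_{k+1} = s_{k-1} − q_k·s_k, t_{k+1} = t_{k-1} − q_k·t_k, so r_k = a·s_k + b·t_k at every step:
  q = 1: r = 20, s = 1 − 1·0 = 1, t = 0 − 1·1 = -1  (check: 348·1 + 328·(-1) = 20)
  q = 16: r = 8, s = 0 − 16·1 = -16, t = 1 − 16·(-1) = 17  (check: 348·(-16) + 328·17 = 8)
  q = 2: r = 4, s = 1 − 2·(-16) = 33, t = -1 − 2·17 = -35  (check: 348·33 + 328·(-35) = 4)
The row with r = 4 (the gcd) gives the Bezout coefficients s = 33, t = -35.
Result: 348 · (33) + 328 · (-35) = 4.

gcd(348, 328) = 4; s = 33, t = -35 (check: 348·33 + 328·(-35) = 4).


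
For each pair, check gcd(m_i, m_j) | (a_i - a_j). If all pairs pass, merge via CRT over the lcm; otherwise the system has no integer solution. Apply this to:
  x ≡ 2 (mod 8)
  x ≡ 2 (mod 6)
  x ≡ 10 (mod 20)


Moduli 8, 6, 20 are not pairwise coprime, so CRT works modulo lcm(m_i) when all pairwise compatibility conditions hold.
Pairwise compatibility: gcd(m_i, m_j) must divide a_i - a_j for every pair.
Merge one congruence at a time:
  Start: x ≡ 2 (mod 8).
  Combine with x ≡ 2 (mod 6): gcd(8, 6) = 2; 2 - 2 = 0, which IS divisible by 2, so compatible.
    Write x = 2 + 8·t and substitute into x ≡ 2 (mod 6): 8·t ≡ 2 − 2 = 0 (mod 6).
    Divide the congruence (and modulus) by g = 2: 4·t ≡ 0 (mod 3).
    Reduce coefficients mod 3: 1·t ≡ 0 (mod 3).
    So t ≡ 0 (mod 3).
    Then x = 2 + 8·0 = 2, valid modulo lcm(8, 6) = 24: x ≡ 2 (mod 24).
  Combine with x ≡ 10 (mod 20): gcd(24, 20) = 4; 10 - 2 = 8, which IS divisible by 4, so compatible.
    Write x = 2 + 24·t and substitute into x ≡ 10 (mod 20): 24·t ≡ 10 − 2 = 8 (mod 20).
    Divide the congruence (and modulus) by g = 4: 6·t ≡ 2 (mod 5).
    Reduce coefficients mod 5: 1·t ≡ 2 (mod 5).
    So t ≡ 2 (mod 5).
    Then x = 2 + 24·2 = 50, valid modulo lcm(24, 20) = 120: x ≡ 50 (mod 120).
Verify: 50 mod 8 = 2, 50 mod 6 = 2, 50 mod 20 = 10.

x ≡ 50 (mod 120).


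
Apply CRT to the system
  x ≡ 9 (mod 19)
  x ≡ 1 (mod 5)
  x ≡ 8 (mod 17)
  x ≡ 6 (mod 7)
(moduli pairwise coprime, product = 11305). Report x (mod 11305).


Product of moduli M = 19 · 5 · 17 · 7 = 11305.
Merge one congruence at a time:
  Start: x ≡ 9 (mod 19).
  Combine with x ≡ 1 (mod 5); new modulus lcm = 95.
    Write x = 9 + 19·t and substitute into x ≡ 1 (mod 5): 19·t ≡ 1 − 9 = -8 (mod 5).
    Reduce coefficients mod 5: 4·t ≡ 2 (mod 5).
    The inverse of 4 mod 5 is 4 (since 4·4 = 16 = 3·5 + 1), so t ≡ 4·2 = 8 ≡ 3 (mod 5).
    Then x = 9 + 19·3 = 66, valid modulo lcm(19, 5) = 95: x ≡ 66 (mod 95).
  Combine with x ≡ 8 (mod 17); new modulus lcm = 1615.
    Write x = 66 + 95·t and substitute into x ≡ 8 (mod 17): 95·t ≡ 8 − 66 = -58 (mod 17).
    Reduce coefficients mod 17: 10·t ≡ 10 (mod 17).
    The inverse of 10 mod 17 is 12 (since 10·12 = 120 = 7·17 + 1), so t ≡ 12·10 = 120 ≡ 1 (mod 17).
    Then x = 66 + 95·1 = 161, valid modulo lcm(95, 17) = 1615: x ≡ 161 (mod 1615).
  Combine with x ≡ 6 (mod 7); new modulus lcm = 11305.
    Write x = 161 + 1615·t and substitute into x ≡ 6 (mod 7): 1615·t ≡ 6 − 161 = -155 (mod 7).
    Reduce coefficients mod 7: 5·t ≡ 6 (mod 7).
    The inverse of 5 mod 7 is 3 (since 5·3 = 15 = 2·7 + 1), so t ≡ 3·6 = 18 ≡ 4 (mod 7).
    Then x = 161 + 1615·4 = 6621, valid modulo lcm(1615, 7) = 11305: x ≡ 6621 (mod 11305).
Verify against each original: 6621 mod 19 = 9, 6621 mod 5 = 1, 6621 mod 17 = 8, 6621 mod 7 = 6.

x ≡ 6621 (mod 11305).


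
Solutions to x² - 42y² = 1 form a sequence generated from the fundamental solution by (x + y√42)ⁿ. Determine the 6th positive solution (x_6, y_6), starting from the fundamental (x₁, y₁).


Step 1: Find the fundamental solution (x₁, y₁) of x² - 42y² = 1.
  Expand √42 as a continued fraction. a₀ = ⌊√42⌋ = 6; iterate m_{k+1} = d_k·a_k − m_k, d_{k+1} = (42 − m_{k+1}²)/d_k, a_{k+1} = ⌊(a₀ + m_{k+1})/d_{k+1}⌋ (starting m₀ = 0, d₀ = 1), with convergents p_k = a_k·p_{k-1} + p_{k-2}, q_k = a_k·q_{k-1} + q_{k-2} (p₋₁ = 1, q₋₁ = 0):
  k = 0: a₀ = 6; p₀/q₀ = 6/1; p₀² − 42·q₀² = 36 − 42 = -6.
  k = 1: m = 6, d = 6, a = ⌊(6 + 6)/6⌋ = 2; p/q = (2·6 + 1)/(2·1 + 0) = 13/2; p² − 42·q² = 169 − 168 = 1.
  The first convergent with p² − 42·q² = 1 gives the fundamental solution (x₁, y₁) = (13, 2).
Step 2: Apply the recurrence (x_{n+1}, y_{n+1}) = (x₁x_n + 42y₁y_n, x₁y_n + y₁x_n) repeatedly.
  From (x_1, y_1) = (13, 2): x_2 = 13·13 + 42·2·2 = 337; y_2 = 13·2 + 2·13 = 52.
  From (x_2, y_2) = (337, 52): x_3 = 13·337 + 42·2·52 = 8749; y_3 = 13·52 + 2·337 = 1350.
  From (x_3, y_3) = (8749, 1350): x_4 = 13·8749 + 42·2·1350 = 227137; y_4 = 13·1350 + 2·8749 = 35048.
  From (x_4, y_4) = (227137, 35048): x_5 = 13·227137 + 42·2·35048 = 5896813; y_5 = 13·35048 + 2·227137 = 909898.
  From (x_5, y_5) = (5896813, 909898): x_6 = 13·5896813 + 42·2·909898 = 153090001; y_6 = 13·909898 + 2·5896813 = 23622300.
Step 3: Verify x_6² - 42·y_6² = 23436548406180001 - 23436548406180000 = 1 (should be 1). ✓

(x_1, y_1) = (13, 2); (x_6, y_6) = (153090001, 23622300).


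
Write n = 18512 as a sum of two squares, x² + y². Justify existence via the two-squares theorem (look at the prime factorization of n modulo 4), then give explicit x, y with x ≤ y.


Step 1: Factor n = 18512 = 2^4 · 13 · 89.
Step 2: Check the mod-4 condition on each prime factor: 2 = 2 (special); 13 ≡ 1 (mod 4), exponent 1; 89 ≡ 1 (mod 4), exponent 1.
All primes ≡ 3 (mod 4) appear to even exponent (or don't appear), so by the two-squares theorem n IS expressible as a sum of two squares.
Step 3: Build a representation. Group n = k² · m with k = 4 and m = 13 · 89 = 1157 (a product of primes ≡ 1 (mod 4)); a representation of m scales to one of n via (k·x)² + (k·y)² = k²(x² + y²). Each prime p ≡ 1 (mod 4) is itself a sum of two squares; find a² by testing p − a² for a perfect square:
  13: 13 − 1² = 12, 13 − 2² = 9 = 3² ⇒ 13 = 2² + 3².
  89: 89 − 1² = 88, 89 − 2² = 85, 89 − 3² = 80, 89 − 4² = 73, 89 − 5² = 64 = 8² ⇒ 89 = 5² + 8².
  Combine using the Brahmagupta–Fibonacci identity (a² + b²)(c² + d²) = (ac − bd)² + (ad + bc)² = (ac + bd)² + (ad − bc)²:
  13 · 89 = 1157: from (2² + 3²)(5² + 8²), take (2·5 − 3·8, 2·8 + 3·5) = (10 − 24, 16 + 15) = (-14, 31); dropping signs (only squares matter) gives (14, 31); check 14² + 31² = 196 + 961 = 1157 ✓.
  Scale by k = 4: (4·14, 4·31) = (56, 124).
Step 4: Order so x ≤ y and verify: 56² + 124² = 3136 + 15376 = 18512 = n. ✓

n = 18512 = 56² + 124² (one valid representation with x ≤ y).


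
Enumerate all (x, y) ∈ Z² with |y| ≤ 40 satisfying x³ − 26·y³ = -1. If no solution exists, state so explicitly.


The equation is x³ - 26y³ = -1. For fixed y, x³ = 26·y³ − 1, so a solution requires the RHS to be a perfect cube.
Strategy: iterate y from -40 to 40, compute RHS = 26·y³ − 1, and check whether it is a (positive or negative) perfect cube.
Check small values of y:
  y = 0: RHS = -1 = (-1)³ ⇒ x = -1 works.
  y = 1: RHS = 25 is not a perfect cube.
  y = -1: RHS = -27 = (-3)³ ⇒ x = -3 works.
  y = 2: RHS = 207 is not a perfect cube.
  y = -2: RHS = -209 is not a perfect cube.
  y = 3: RHS = 701 is not a perfect cube.
  y = -3: RHS = -703 is not a perfect cube.
Continuing the search up to |y| = 40 finds no further solutions beyond those listed.
Collected solutions: (-1, 0), (-3, -1).

Solutions (with |y| ≤ 40): (-1, 0), (-3, -1).


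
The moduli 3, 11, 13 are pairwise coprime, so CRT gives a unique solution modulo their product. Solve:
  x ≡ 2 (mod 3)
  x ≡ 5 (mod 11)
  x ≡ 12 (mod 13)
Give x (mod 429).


Moduli 3, 11, 13 are pairwise coprime; by CRT there is a unique solution modulo M = 3 · 11 · 13 = 429.
Solve pairwise, accumulating the modulus:
  Start with x ≡ 2 (mod 3).
  Combine with x ≡ 5 (mod 11): since gcd(3, 11) = 1, we get a unique residue mod 33.
    Write x = 2 + 3·t and substitute into x ≡ 5 (mod 11): 3·t ≡ 5 − 2 = 3 (mod 11).
    The inverse of 3 mod 11 is 4 (since 3·4 = 12 = 1·11 + 1), so t ≡ 4·3 = 12 ≡ 1 (mod 11).
    Then x = 2 + 3·1 = 5, valid modulo lcm(3, 11) = 33: x ≡ 5 (mod 33).
  Combine with x ≡ 12 (mod 13): since gcd(33, 13) = 1, we get a unique residue mod 429.
    Write x = 5 + 33·t and substitute into x ≡ 12 (mod 13): 33·t ≡ 12 − 5 = 7 (mod 13).
    Reduce coefficients mod 13: 7·t ≡ 7 (mod 13).
    The inverse of 7 mod 13 is 2 (since 7·2 = 14 = 1·13 + 1), so t ≡ 2·7 = 14 ≡ 1 (mod 13).
    Then x = 5 + 33·1 = 38, valid modulo lcm(33, 13) = 429: x ≡ 38 (mod 429).
Verify: 38 mod 3 = 2 ✓, 38 mod 11 = 5 ✓, 38 mod 13 = 12 ✓.

x ≡ 38 (mod 429).


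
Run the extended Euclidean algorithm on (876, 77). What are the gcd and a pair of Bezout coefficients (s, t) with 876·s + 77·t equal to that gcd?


Euclidean algorithm on (876, 77) — divide until remainder is 0:
  876 = 11 · 77 + 29
  77 = 2 · 29 + 19
  29 = 1 · 19 + 10
  19 = 1 · 10 + 9
  10 = 1 · 9 + 1
  9 = 9 · 1 + 0
gcd(876, 77) = 1.
Track Bezout coefficients alongside the remainders: start with r₀ = 876 = a·1 + b·0 (s = 1, t = 0) and r₁ = 77 = a·0 + b·1 (s = 0, t = 1); each new remainder r_{k+1} = r_{k-1} − q_k·r_k inherits s_{k+1} = s_{k-1} − q_k·s_k, t_{k+1} = t_{k-1} − q_k·t_k, so r_k = a·s_k + b·t_k at every step:
  q = 11: r = 29, s = 1 − 11·0 = 1, t = 0 − 11·1 = -11  (check: 876·1 + 77·(-11) = 29)
  q = 2: r = 19, s = 0 − 2·1 = -2, t = 1 − 2·(-11) = 23  (check: 876·(-2) + 77·23 = 19)
  q = 1: r = 10, s = 1 − 1·(-2) = 3, t = -11 − 1·23 = -34  (check: 876·3 + 77·(-34) = 10)
  q = 1: r = 9, s = -2 − 1·3 = -5, t = 23 − 1·(-34) = 57  (check: 876·(-5) + 77·57 = 9)
  q = 1: r = 1, s = 3 − 1·(-5) = 8, t = -34 − 1·57 = -91  (check: 876·8 + 77·(-91) = 1)
The row with r = 1 (the gcd) gives the Bezout coefficients s = 8, t = -91.
Result: 876 · (8) + 77 · (-91) = 1.

gcd(876, 77) = 1; s = 8, t = -91 (check: 876·8 + 77·(-91) = 1).


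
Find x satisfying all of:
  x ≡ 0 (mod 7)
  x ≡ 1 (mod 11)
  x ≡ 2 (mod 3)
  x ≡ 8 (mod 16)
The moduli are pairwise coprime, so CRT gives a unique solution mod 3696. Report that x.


Product of moduli M = 7 · 11 · 3 · 16 = 3696.
Merge one congruence at a time:
  Start: x ≡ 0 (mod 7).
  Combine with x ≡ 1 (mod 11); new modulus lcm = 77.
    Write x = 0 + 7·t and substitute into x ≡ 1 (mod 11): 7·t ≡ 1 − 0 = 1 (mod 11).
    The inverse of 7 mod 11 is 8 (since 7·8 = 56 = 5·11 + 1), so t ≡ 8·1 = 8 ≡ 8 (mod 11).
    Then x = 0 + 7·8 = 56, valid modulo lcm(7, 11) = 77: x ≡ 56 (mod 77).
  Combine with x ≡ 2 (mod 3); new modulus lcm = 231.
    Write x = 56 + 77·t and substitute into x ≡ 2 (mod 3): 77·t ≡ 2 − 56 = -54 (mod 3).
    Reduce coefficients mod 3: 2·t ≡ 0 (mod 3).
    The inverse of 2 mod 3 is 2 (since 2·2 = 4 = 1·3 + 1), so t ≡ 2·0 = 0 ≡ 0 (mod 3).
    Then x = 56 + 77·0 = 56, valid modulo lcm(77, 3) = 231: x ≡ 56 (mod 231).
  Combine with x ≡ 8 (mod 16); new modulus lcm = 3696.
    Write x = 56 + 231·t and substitute into x ≡ 8 (mod 16): 231·t ≡ 8 − 56 = -48 (mod 16).
    Reduce coefficients mod 16: 7·t ≡ 0 (mod 16).
    The inverse of 7 mod 16 is 7 (since 7·7 = 49 = 3·16 + 1), so t ≡ 7·0 = 0 ≡ 0 (mod 16).
    Then x = 56 + 231·0 = 56, valid modulo lcm(231, 16) = 3696: x ≡ 56 (mod 3696).
Verify against each original: 56 mod 7 = 0, 56 mod 11 = 1, 56 mod 3 = 2, 56 mod 16 = 8.

x ≡ 56 (mod 3696).


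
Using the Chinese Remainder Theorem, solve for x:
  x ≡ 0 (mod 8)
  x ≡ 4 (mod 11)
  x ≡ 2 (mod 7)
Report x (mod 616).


Moduli 8, 11, 7 are pairwise coprime; by CRT there is a unique solution modulo M = 8 · 11 · 7 = 616.
Solve pairwise, accumulating the modulus:
  Start with x ≡ 0 (mod 8).
  Combine with x ≡ 4 (mod 11): since gcd(8, 11) = 1, we get a unique residue mod 88.
    Write x = 0 + 8·t and substitute into x ≡ 4 (mod 11): 8·t ≡ 4 − 0 = 4 (mod 11).
    The inverse of 8 mod 11 is 7 (since 8·7 = 56 = 5·11 + 1), so t ≡ 7·4 = 28 ≡ 6 (mod 11).
    Then x = 0 + 8·6 = 48, valid modulo lcm(8, 11) = 88: x ≡ 48 (mod 88).
  Combine with x ≡ 2 (mod 7): since gcd(88, 7) = 1, we get a unique residue mod 616.
    Write x = 48 + 88·t and substitute into x ≡ 2 (mod 7): 88·t ≡ 2 − 48 = -46 (mod 7).
    Reduce coefficients mod 7: 4·t ≡ 3 (mod 7).
    The inverse of 4 mod 7 is 2 (since 4·2 = 8 = 1·7 + 1), so t ≡ 2·3 = 6 ≡ 6 (mod 7).
    Then x = 48 + 88·6 = 576, valid modulo lcm(88, 7) = 616: x ≡ 576 (mod 616).
Verify: 576 mod 8 = 0 ✓, 576 mod 11 = 4 ✓, 576 mod 7 = 2 ✓.

x ≡ 576 (mod 616).


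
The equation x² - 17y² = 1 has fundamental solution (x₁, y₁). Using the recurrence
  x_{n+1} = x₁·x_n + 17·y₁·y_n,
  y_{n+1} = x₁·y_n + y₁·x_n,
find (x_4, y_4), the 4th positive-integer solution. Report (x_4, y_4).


Step 1: Find the fundamental solution (x₁, y₁) of x² - 17y² = 1.
  Expand √17 as a continued fraction. a₀ = ⌊√17⌋ = 4; iterate m_{k+1} = d_k·a_k − m_k, d_{k+1} = (17 − m_{k+1}²)/d_k, a_{k+1} = ⌊(a₀ + m_{k+1})/d_{k+1}⌋ (starting m₀ = 0, d₀ = 1), with convergents p_k = a_k·p_{k-1} + p_{k-2}, q_k = a_k·q_{k-1} + q_{k-2} (p₋₁ = 1, q₋₁ = 0):
  k = 0: a₀ = 4; p₀/q₀ = 4/1; p₀² − 17·q₀² = 16 − 17 = -1.
  k = 1: m = 4, d = 1, a = ⌊(4 + 4)/1⌋ = 8; p/q = (8·4 + 1)/(8·1 + 0) = 33/8; p² − 17·q² = 1089 − 1088 = 1.
  The first convergent with p² − 17·q² = 1 gives the fundamental solution (x₁, y₁) = (33, 8).
Step 2: Apply the recurrence (x_{n+1}, y_{n+1}) = (x₁x_n + 17y₁y_n, x₁y_n + y₁x_n) repeatedly.
  From (x_1, y_1) = (33, 8): x_2 = 33·33 + 17·8·8 = 2177; y_2 = 33·8 + 8·33 = 528.
  From (x_2, y_2) = (2177, 528): x_3 = 33·2177 + 17·8·528 = 143649; y_3 = 33·528 + 8·2177 = 34840.
  From (x_3, y_3) = (143649, 34840): x_4 = 33·143649 + 17·8·34840 = 9478657; y_4 = 33·34840 + 8·143649 = 2298912.
Step 3: Verify x_4² - 17·y_4² = 89844938523649 - 89844938523648 = 1 (should be 1). ✓

(x_1, y_1) = (33, 8); (x_4, y_4) = (9478657, 2298912).


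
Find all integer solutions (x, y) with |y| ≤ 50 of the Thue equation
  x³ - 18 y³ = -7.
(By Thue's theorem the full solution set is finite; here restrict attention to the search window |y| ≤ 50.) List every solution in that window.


The equation is x³ - 18y³ = -7. For fixed y, x³ = 18·y³ − 7, so a solution requires the RHS to be a perfect cube.
Strategy: iterate y from -50 to 50, compute RHS = 18·y³ − 7, and check whether it is a (positive or negative) perfect cube.
Check small values of y:
  y = 0: RHS = -7 is not a perfect cube.
  y = 1: RHS = 11 is not a perfect cube.
  y = -1: RHS = -25 is not a perfect cube.
  y = 2: RHS = 137 is not a perfect cube.
  y = -2: RHS = -151 is not a perfect cube.
  y = 3: RHS = 479 is not a perfect cube.
  y = -3: RHS = -493 is not a perfect cube.
Continuing the search up to |y| = 50 finds no solutions either.
No (x, y) in the scanned range satisfies the equation.

No integer solutions with |y| ≤ 50.


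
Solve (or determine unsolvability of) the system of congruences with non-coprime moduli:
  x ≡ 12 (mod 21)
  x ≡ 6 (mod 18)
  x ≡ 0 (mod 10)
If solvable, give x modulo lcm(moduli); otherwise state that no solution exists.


Moduli 21, 18, 10 are not pairwise coprime, so CRT works modulo lcm(m_i) when all pairwise compatibility conditions hold.
Pairwise compatibility: gcd(m_i, m_j) must divide a_i - a_j for every pair.
Merge one congruence at a time:
  Start: x ≡ 12 (mod 21).
  Combine with x ≡ 6 (mod 18): gcd(21, 18) = 3; 6 - 12 = -6, which IS divisible by 3, so compatible.
    Write x = 12 + 21·t and substitute into x ≡ 6 (mod 18): 21·t ≡ 6 − 12 = -6 (mod 18).
    Divide the congruence (and modulus) by g = 3: 7·t ≡ -2 (mod 6).
    Reduce coefficients mod 6: 1·t ≡ 4 (mod 6).
    So t ≡ 4 (mod 6).
    Then x = 12 + 21·4 = 96, valid modulo lcm(21, 18) = 126: x ≡ 96 (mod 126).
  Combine with x ≡ 0 (mod 10): gcd(126, 10) = 2; 0 - 96 = -96, which IS divisible by 2, so compatible.
    Write x = 96 + 126·t and substitute into x ≡ 0 (mod 10): 126·t ≡ 0 − 96 = -96 (mod 10).
    Divide the congruence (and modulus) by g = 2: 63·t ≡ -48 (mod 5).
    Reduce coefficients mod 5: 3·t ≡ 2 (mod 5).
    The inverse of 3 mod 5 is 2 (since 3·2 = 6 = 1·5 + 1), so t ≡ 2·2 = 4 ≡ 4 (mod 5).
    Then x = 96 + 126·4 = 600, valid modulo lcm(126, 10) = 630: x ≡ 600 (mod 630).
Verify: 600 mod 21 = 12, 600 mod 18 = 6, 600 mod 10 = 0.

x ≡ 600 (mod 630).


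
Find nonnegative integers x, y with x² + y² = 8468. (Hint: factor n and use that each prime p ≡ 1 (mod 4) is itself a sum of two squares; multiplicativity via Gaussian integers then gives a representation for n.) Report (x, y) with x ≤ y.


Step 1: Factor n = 8468 = 2^2 · 29 · 73.
Step 2: Check the mod-4 condition on each prime factor: 2 = 2 (special); 29 ≡ 1 (mod 4), exponent 1; 73 ≡ 1 (mod 4), exponent 1.
All primes ≡ 3 (mod 4) appear to even exponent (or don't appear), so by the two-squares theorem n IS expressible as a sum of two squares.
Step 3: Build a representation. Group n = k² · m with k = 2 and m = 29 · 73 = 2117 (a product of primes ≡ 1 (mod 4)); a representation of m scales to one of n via (k·x)² + (k·y)² = k²(x² + y²). Each prime p ≡ 1 (mod 4) is itself a sum of two squares; find a² by testing p − a² for a perfect square:
  29: 29 − 1² = 28, 29 − 2² = 25 = 5² ⇒ 29 = 2² + 5².
  73: 73 − 1² = 72, 73 − 2² = 69, 73 − 3² = 64 = 8² ⇒ 73 = 3² + 8².
  Combine using the Brahmagupta–Fibonacci identity (a² + b²)(c² + d²) = (ac − bd)² + (ad + bc)² = (ac + bd)² + (ad − bc)²:
  29 · 73 = 2117: from (2² + 5²)(3² + 8²), take (2·3 − 5·8, 2·8 + 5·3) = (6 − 40, 16 + 15) = (-34, 31); dropping signs (only squares matter) gives (34, 31); check 34² + 31² = 1156 + 961 = 2117 ✓.
  Scale by k = 2: (2·34, 2·31) = (68, 62).
Step 4: Order so x ≤ y and verify: 62² + 68² = 3844 + 4624 = 8468 = n. ✓

n = 8468 = 62² + 68² (one valid representation with x ≤ y).
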